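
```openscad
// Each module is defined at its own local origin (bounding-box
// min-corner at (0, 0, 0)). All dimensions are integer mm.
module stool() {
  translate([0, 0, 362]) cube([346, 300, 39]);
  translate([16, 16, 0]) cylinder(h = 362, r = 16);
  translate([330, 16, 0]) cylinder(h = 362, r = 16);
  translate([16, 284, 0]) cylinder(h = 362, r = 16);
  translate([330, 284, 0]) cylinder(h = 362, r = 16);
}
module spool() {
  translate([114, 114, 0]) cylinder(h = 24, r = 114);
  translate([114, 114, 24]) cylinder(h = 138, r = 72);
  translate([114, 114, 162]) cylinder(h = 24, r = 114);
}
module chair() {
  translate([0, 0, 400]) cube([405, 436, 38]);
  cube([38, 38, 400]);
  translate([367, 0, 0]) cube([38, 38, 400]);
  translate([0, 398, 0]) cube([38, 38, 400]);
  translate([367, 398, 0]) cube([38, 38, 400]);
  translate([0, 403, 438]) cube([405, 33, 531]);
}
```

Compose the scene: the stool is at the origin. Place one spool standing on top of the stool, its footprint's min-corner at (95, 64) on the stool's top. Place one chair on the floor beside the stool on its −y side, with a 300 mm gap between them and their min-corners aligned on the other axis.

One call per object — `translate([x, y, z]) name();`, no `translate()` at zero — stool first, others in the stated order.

stool();
translate([95, 64, 401]) spool();
translate([0, -736, 0]) chair();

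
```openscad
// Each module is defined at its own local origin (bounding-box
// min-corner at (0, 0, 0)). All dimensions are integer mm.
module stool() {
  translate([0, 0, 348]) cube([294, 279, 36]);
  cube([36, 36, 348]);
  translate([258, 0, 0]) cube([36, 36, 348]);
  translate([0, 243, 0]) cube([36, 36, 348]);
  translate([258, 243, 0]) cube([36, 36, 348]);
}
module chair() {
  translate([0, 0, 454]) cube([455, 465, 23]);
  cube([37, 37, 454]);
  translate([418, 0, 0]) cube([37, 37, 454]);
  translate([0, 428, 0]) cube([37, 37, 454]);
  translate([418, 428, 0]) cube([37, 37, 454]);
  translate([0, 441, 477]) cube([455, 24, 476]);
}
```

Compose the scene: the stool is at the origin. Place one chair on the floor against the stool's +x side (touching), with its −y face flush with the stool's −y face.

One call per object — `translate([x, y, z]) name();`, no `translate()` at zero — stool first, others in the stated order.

stool();
translate([294, 0, 0]) chair();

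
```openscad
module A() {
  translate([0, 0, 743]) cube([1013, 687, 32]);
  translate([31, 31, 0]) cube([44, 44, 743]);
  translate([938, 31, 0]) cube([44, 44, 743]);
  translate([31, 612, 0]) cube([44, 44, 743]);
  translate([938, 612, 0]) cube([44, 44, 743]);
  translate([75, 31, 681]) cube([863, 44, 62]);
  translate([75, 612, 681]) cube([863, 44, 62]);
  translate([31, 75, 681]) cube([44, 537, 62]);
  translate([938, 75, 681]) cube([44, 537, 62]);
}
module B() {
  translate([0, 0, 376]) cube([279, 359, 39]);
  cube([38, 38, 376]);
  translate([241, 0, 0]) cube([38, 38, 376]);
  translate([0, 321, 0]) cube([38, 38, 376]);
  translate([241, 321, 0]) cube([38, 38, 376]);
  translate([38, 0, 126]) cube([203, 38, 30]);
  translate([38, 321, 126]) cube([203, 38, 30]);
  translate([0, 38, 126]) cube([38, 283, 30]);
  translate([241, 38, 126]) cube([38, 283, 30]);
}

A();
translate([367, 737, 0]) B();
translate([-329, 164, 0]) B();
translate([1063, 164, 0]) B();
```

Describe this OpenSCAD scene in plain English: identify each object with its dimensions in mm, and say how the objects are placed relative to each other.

A is a table with a 1013×687 mm rectangular top, 32 mm thick, top surface at z = 775 mm, supported by four 44×44 mm square legs, each inset 31 mm from the nearest pair of top edges, running from the floor. Four apron rails, 44 mm thick and 62 mm tall, run between adjacent legs with their top edges flush with the underside of the top and their outer faces flush with the legs' outer faces.

B is a four-legged stool. The seat is a 279×359×39 mm slab whose top surface is at z = 415 mm; four square legs, each 38×38 mm in cross-section, run from the floor (z = 0) to the underside of the seat, each flush with a corner of the seat. Four stretchers, 38 mm wide and 30 mm tall, connect adjacent legs with their undersides at z = 126 mm, each running between the inner faces of the legs it joins and aligned with the legs' outer faces on the other axis.

Three stools sit around the table at the +y, −x, +x sides.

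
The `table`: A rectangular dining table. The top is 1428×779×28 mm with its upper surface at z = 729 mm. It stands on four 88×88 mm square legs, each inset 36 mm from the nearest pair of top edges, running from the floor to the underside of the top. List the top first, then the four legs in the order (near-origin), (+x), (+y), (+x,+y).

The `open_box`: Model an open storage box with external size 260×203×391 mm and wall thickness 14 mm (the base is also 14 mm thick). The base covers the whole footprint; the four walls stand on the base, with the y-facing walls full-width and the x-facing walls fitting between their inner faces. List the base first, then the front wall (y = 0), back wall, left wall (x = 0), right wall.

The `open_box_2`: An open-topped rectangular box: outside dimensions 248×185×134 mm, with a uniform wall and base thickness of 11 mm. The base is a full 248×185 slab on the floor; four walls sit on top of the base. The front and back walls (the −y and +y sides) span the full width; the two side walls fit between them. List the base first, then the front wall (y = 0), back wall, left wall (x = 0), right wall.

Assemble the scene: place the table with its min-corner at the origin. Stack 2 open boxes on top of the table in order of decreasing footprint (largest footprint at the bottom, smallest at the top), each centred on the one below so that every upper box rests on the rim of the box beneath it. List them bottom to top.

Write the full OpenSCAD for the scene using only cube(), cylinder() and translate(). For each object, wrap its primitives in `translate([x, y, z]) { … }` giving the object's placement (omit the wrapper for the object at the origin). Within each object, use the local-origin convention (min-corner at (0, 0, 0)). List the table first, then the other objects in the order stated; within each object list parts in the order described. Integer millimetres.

translate([0, 0, 701]) cube([1428, 779, 28]);
translate([36, 36, 0]) cube([88, 88, 701]);
translate([1304, 36, 0]) cube([88, 88, 701]);
translate([36, 655, 0]) cube([88, 88, 701]);
translate([1304, 655, 0]) cube([88, 88, 701]);
translate([584, 288, 729]) {
  cube([260, 203, 14]);
  translate([0, 0, 14]) cube([260, 14, 377]);
  translate([0, 189, 14]) cube([260, 14, 377]);
  translate([0, 14, 14]) cube([14, 175, 377]);
  translate([246, 14, 14]) cube([14, 175, 377]);
}
translate([590, 297, 1120]) {
  cube([248, 185, 11]);
  translate([0, 0, 11]) cube([248, 11, 123]);
  translate([0, 174, 11]) cube([248, 11, 123]);
  translate([0, 11, 11]) cube([11, 163, 123]);
  translate([237, 11, 11]) cube([11, 163, 123]);
}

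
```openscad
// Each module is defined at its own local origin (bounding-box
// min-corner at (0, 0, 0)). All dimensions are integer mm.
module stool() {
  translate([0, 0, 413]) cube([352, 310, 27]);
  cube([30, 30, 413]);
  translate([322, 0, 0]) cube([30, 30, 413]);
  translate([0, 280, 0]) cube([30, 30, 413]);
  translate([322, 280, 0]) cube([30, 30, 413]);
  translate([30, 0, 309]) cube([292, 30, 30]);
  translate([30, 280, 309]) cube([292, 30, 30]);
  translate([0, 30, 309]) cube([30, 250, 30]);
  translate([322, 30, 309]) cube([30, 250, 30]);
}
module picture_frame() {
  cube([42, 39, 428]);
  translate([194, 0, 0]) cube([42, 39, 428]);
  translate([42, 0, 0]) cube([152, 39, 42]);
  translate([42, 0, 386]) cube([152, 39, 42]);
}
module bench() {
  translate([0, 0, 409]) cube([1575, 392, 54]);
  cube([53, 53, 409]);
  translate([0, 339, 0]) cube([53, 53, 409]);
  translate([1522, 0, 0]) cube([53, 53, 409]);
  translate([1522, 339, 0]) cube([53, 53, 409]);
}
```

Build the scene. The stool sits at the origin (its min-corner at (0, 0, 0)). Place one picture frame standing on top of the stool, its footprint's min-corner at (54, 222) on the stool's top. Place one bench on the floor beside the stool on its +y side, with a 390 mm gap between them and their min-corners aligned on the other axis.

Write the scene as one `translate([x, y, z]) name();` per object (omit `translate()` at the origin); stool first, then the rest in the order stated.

stool();
translate([54, 222, 440]) picture_frame();
translate([0, 700, 0]) bench();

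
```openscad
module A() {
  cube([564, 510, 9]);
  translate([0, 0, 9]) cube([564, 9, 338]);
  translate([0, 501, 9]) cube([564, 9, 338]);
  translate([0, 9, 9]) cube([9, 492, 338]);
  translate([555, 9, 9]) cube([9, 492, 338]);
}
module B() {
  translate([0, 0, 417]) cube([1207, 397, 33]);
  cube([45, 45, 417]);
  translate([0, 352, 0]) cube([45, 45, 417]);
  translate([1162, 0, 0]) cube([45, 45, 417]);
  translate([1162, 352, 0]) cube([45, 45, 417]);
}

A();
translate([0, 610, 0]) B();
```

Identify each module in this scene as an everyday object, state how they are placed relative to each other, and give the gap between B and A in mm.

The bench's nearest face is 100 mm from the open box's +y face.

A is an open box. B is a bench. The bench is on the floor beside the open box on its +y side. The gap between the bench and the open box is 100 mm.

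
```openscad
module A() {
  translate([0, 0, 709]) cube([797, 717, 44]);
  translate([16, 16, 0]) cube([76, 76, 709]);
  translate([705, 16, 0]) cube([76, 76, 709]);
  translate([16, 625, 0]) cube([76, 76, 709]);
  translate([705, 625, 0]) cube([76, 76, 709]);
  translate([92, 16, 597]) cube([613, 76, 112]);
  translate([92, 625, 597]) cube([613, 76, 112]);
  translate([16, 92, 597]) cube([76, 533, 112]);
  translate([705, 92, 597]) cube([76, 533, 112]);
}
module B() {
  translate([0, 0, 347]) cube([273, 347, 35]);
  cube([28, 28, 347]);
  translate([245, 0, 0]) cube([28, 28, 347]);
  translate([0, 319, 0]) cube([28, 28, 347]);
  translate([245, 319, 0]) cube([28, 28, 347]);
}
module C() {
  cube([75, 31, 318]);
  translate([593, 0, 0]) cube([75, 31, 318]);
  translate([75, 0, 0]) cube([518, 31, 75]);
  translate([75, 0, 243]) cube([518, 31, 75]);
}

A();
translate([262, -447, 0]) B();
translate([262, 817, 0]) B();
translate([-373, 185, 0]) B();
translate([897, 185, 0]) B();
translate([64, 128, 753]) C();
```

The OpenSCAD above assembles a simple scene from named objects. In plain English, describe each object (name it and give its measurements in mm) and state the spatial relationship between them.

A is a rectangular dining table. The top is 797×717×44 mm with its upper surface at z = 753 mm. It stands on four 76×76 mm square legs, each inset 16 mm from the nearest pair of top edges, running from the floor to the underside of the top. Four apron rails, 76 mm thick and 112 mm tall, run between adjacent legs with their top edges flush with the underside of the top and their outer faces flush with the legs' outer faces.

B is a simple wooden stool: a rectangular seat 273 mm (x) by 347 mm (y), 35 mm thick, top face at z = 382 mm, on four square legs, each 28×28 mm in cross-section. The legs rest on z = 0, each flush with a corner of the seat.

C is a picture frame with a 518×168 mm rectangular opening (x by z) and a uniform 75 mm border on every side. Frame depth is 31 mm along y. It is built from two vertical stiles running the full outside height and two horizontal rails spanning the gap between the stiles.

Four stools sit around the table at the −y, +y, −x, +x sides. The picture frame is on top of the table.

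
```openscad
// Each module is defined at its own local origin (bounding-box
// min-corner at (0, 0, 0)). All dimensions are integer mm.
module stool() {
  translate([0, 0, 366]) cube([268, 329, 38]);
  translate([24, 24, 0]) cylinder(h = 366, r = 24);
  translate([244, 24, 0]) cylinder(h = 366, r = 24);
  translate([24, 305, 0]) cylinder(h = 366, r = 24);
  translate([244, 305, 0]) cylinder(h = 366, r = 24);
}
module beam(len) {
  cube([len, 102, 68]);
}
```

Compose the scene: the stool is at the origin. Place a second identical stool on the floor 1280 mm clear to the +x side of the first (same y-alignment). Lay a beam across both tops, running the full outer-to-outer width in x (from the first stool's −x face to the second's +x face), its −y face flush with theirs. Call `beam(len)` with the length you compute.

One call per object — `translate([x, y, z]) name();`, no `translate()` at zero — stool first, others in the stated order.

stool();
translate([1548, 0, 0]) stool();
translate([0, 0, 404]) beam(1816);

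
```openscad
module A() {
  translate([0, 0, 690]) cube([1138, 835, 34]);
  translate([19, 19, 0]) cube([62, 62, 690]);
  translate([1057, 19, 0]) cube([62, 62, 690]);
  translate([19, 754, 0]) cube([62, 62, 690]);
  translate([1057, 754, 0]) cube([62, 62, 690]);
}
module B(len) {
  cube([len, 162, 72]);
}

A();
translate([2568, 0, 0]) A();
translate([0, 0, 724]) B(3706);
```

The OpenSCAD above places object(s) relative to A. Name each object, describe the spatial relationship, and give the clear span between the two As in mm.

Second table starts at x = 2568; first ends at x = 1138; clear span = 2568 − 1138 = 1430 mm.

A is a table. B is a beam. A beam spans the tops of two tables. The clear span between the two tables is 1430 mm.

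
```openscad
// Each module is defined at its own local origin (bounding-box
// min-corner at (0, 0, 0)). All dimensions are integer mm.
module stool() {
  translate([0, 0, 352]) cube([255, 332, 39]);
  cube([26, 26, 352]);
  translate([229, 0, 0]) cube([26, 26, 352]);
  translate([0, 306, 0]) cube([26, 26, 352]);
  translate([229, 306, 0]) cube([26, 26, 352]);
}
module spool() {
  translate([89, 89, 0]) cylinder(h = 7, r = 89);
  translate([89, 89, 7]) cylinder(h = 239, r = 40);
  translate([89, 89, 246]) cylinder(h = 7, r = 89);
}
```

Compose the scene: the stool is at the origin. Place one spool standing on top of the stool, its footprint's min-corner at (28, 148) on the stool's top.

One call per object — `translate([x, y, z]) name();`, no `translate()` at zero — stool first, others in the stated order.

stool();
translate([28, 148, 391]) spool();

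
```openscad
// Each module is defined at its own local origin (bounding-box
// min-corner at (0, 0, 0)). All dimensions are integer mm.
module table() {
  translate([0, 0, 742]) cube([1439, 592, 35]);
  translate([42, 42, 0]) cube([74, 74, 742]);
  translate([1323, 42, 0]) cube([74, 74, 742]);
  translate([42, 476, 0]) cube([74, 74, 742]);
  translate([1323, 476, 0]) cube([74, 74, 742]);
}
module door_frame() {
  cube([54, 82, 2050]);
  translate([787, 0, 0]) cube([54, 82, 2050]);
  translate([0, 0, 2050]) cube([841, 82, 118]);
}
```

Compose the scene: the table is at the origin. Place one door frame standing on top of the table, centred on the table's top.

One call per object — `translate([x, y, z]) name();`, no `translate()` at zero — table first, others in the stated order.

table();
translate([299, 255, 777]) door_frame();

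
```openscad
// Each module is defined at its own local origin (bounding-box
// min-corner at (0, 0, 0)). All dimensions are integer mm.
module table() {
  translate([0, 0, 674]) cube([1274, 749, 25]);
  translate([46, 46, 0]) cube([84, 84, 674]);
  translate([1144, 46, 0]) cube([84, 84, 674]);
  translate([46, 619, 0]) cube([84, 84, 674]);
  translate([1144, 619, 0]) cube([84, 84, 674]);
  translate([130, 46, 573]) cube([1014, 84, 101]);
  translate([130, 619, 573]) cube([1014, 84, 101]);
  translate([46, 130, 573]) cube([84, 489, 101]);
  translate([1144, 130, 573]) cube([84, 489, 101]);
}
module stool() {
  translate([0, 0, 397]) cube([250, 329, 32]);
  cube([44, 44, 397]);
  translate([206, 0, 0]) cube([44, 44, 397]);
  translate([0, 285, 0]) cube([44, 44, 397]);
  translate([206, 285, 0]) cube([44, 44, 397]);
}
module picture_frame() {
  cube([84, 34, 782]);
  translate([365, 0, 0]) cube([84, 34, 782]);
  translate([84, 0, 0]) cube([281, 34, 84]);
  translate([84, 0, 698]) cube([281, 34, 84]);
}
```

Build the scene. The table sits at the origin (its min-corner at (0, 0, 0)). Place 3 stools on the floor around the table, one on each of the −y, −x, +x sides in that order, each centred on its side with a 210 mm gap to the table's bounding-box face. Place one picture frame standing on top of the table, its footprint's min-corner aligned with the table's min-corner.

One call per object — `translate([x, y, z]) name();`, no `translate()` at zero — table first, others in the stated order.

table();
translate([512, -539, 0]) stool();
translate([-460, 210, 0]) stool();
translate([1484, 210, 0]) stool();
translate([0, 0, 699]) picture_frame();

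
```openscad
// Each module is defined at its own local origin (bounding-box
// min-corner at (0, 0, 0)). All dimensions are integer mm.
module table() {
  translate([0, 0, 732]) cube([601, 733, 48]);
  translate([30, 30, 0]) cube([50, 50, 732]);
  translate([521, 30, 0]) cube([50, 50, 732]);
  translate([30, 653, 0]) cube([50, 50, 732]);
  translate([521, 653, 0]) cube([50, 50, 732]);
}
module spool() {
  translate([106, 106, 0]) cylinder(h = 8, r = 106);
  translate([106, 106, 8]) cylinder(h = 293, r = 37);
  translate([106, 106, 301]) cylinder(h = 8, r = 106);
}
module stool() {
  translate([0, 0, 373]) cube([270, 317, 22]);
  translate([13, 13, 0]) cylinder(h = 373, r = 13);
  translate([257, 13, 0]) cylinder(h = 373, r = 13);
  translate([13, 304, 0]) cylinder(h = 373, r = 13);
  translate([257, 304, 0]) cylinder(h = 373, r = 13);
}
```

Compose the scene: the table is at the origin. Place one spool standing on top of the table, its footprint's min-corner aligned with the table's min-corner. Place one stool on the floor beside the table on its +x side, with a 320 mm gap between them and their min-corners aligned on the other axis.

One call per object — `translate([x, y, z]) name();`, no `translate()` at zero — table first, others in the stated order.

table();
translate([0, 0, 780]) spool();
translate([921, 0, 0]) stool();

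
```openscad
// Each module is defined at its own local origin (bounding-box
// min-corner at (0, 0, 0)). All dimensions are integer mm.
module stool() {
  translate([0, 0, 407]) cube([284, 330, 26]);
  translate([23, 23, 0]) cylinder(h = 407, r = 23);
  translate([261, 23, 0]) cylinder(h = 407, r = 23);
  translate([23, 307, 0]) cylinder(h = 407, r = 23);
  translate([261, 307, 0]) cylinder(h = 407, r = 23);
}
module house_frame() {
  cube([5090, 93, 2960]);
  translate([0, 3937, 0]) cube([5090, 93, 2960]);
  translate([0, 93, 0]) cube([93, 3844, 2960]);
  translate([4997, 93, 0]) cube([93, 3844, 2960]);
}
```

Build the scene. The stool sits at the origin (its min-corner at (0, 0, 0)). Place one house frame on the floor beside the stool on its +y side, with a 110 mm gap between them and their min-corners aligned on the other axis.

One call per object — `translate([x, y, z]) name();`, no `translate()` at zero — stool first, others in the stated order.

stool();
translate([0, 440, 0]) house_frame();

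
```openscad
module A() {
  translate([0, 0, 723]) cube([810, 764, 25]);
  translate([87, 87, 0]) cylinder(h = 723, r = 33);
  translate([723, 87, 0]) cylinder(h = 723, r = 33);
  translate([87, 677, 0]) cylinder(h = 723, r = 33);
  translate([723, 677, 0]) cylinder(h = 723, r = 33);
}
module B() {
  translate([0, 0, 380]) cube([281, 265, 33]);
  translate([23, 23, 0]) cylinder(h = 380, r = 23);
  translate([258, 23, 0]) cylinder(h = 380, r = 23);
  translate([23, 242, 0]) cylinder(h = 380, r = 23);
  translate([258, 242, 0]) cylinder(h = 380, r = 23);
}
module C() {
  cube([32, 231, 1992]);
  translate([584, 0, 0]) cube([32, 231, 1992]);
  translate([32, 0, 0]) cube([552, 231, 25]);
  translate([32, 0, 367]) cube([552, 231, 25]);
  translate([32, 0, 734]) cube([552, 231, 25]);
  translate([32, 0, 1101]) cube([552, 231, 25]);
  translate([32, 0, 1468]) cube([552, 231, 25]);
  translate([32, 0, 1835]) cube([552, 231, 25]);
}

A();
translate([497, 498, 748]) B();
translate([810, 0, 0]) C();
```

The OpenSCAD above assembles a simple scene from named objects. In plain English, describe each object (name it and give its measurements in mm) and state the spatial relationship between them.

A is a table: top 810 mm (x) × 764 mm (y), 25 mm thick, upper face at z = 748 mm, on four round legs of 66 mm diameter, each leg's bounding box inset 54 mm from the nearest pair of top edges, running from z = 0 to the bottom of the top.

B is a four-legged stool. The seat is 281×265 mm, 33 mm thick, top at z = 413 mm. It stands on four round legs, each 46 mm in diameter, from z = 0 to the seat underside, each leg's axis is inset half a diameter from the nearest pair of seat edges (so the leg's bounding box is flush with the corner).

C is an open bookshelf. Two side panels, each 32 mm thick, 231 mm deep and 1992 mm tall, stand 616 mm apart (outside-to-outside). Between them sit 6 shelves, each 25 mm thick and 231 mm deep, spanning the full gap between the sides. The bottom shelf rests on the floor (its underside at z = 0) and the clear gap between one shelf's top and the next shelf's underside is 342 mm.

The stool is on top of the table. The bookshelf is against the table's +x side, with their −y faces flush.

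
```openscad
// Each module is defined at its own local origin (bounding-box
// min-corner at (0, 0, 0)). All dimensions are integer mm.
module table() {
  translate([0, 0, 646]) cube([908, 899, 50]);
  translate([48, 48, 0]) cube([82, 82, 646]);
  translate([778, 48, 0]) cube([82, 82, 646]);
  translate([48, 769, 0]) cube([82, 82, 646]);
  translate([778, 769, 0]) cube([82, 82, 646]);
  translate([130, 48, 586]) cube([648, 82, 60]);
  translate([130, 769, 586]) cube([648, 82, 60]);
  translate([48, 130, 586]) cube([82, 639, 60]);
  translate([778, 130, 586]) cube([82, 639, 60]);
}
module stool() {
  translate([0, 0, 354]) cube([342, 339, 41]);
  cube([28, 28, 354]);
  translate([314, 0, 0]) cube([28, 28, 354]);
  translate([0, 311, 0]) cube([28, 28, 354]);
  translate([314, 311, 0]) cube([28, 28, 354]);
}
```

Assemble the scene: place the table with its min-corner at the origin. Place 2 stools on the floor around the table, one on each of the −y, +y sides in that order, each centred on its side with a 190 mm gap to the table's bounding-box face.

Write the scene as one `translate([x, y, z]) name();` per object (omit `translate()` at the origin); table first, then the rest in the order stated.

table();
translate([283, -529, 0]) stool();
translate([283, 1089, 0]) stool();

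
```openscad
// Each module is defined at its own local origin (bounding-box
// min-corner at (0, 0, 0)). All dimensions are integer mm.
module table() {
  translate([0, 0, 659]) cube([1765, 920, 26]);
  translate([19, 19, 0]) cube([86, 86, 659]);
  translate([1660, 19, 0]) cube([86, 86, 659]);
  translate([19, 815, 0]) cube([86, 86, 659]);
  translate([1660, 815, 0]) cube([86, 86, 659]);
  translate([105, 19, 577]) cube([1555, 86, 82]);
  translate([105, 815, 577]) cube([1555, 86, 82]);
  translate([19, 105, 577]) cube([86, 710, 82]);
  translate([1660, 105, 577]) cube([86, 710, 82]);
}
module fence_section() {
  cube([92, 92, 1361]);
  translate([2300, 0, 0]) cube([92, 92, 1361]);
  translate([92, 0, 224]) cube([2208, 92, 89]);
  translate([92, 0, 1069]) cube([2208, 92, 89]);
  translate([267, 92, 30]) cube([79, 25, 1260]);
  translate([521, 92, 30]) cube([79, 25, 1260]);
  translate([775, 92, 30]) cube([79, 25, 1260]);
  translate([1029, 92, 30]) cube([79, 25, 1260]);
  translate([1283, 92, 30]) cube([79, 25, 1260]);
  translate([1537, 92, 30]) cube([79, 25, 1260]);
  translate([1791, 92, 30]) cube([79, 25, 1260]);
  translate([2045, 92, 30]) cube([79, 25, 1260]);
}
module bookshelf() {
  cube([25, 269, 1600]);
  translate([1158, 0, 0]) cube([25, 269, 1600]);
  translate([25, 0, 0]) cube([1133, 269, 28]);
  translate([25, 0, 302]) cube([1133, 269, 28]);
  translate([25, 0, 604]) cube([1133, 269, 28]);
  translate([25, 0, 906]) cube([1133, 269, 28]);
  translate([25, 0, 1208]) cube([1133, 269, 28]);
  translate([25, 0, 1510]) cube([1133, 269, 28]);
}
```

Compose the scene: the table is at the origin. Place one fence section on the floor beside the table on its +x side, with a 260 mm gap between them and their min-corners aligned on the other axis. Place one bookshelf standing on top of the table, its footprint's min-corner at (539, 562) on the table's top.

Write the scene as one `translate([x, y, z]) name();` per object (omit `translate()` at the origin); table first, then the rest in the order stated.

table();
translate([2025, 0, 0]) fence_section();
translate([539, 562, 685]) bookshelf();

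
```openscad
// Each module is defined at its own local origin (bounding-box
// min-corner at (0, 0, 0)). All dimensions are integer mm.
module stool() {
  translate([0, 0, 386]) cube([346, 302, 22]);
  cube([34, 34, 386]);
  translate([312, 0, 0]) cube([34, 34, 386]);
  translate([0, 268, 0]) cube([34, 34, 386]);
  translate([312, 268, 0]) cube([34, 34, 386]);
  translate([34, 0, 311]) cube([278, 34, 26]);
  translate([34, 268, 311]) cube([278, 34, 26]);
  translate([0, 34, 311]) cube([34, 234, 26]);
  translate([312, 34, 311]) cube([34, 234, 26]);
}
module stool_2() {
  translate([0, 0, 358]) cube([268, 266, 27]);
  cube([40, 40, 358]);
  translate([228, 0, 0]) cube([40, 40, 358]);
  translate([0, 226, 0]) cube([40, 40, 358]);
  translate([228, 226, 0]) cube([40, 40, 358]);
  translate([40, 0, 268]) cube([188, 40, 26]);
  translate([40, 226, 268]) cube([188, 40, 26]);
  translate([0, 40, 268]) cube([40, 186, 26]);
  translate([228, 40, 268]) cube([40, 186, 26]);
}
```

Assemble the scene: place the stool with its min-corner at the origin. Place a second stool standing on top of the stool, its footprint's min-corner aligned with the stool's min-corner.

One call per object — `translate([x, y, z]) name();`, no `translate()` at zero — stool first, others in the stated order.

stool();
translate([0, 0, 408]) stool_2();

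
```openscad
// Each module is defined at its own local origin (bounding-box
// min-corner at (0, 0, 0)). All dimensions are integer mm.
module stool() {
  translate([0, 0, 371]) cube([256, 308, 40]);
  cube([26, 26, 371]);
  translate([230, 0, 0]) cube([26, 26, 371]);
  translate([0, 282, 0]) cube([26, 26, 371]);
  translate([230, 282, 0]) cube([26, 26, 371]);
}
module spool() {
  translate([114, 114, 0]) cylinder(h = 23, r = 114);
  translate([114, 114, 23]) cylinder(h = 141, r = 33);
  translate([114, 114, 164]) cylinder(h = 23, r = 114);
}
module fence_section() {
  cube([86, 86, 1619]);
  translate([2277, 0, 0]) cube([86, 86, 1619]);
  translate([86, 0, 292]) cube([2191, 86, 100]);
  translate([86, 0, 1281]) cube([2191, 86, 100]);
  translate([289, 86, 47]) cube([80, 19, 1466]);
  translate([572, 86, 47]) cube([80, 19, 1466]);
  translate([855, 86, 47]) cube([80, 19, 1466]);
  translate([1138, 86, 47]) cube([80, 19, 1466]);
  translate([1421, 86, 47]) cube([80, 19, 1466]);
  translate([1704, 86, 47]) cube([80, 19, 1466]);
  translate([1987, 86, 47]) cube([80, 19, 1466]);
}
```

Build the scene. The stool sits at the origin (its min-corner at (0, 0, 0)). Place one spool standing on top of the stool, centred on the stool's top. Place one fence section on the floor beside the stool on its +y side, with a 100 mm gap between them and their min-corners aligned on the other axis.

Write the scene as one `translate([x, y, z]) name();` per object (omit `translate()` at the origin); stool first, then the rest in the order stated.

stool();
translate([14, 40, 411]) spool();
translate([0, 408, 0]) fence_section();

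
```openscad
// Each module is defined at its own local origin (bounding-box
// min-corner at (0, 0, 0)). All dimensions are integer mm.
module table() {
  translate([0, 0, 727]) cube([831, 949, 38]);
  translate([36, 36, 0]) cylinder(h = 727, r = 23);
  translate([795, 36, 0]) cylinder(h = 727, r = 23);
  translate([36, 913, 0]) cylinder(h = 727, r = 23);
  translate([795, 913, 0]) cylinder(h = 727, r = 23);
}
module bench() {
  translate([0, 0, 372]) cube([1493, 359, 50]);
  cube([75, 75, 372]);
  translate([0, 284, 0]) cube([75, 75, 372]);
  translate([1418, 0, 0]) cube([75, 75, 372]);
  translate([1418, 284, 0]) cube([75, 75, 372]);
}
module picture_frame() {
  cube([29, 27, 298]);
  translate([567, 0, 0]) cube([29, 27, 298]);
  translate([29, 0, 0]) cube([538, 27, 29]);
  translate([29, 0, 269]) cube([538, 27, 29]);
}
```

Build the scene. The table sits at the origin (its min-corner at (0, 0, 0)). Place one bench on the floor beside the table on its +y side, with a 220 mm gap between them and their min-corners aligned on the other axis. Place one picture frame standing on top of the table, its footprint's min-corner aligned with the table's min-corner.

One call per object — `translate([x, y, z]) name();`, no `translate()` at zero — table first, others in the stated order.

table();
translate([0, 1169, 0]) bench();
translate([0, 0, 765]) picture_frame();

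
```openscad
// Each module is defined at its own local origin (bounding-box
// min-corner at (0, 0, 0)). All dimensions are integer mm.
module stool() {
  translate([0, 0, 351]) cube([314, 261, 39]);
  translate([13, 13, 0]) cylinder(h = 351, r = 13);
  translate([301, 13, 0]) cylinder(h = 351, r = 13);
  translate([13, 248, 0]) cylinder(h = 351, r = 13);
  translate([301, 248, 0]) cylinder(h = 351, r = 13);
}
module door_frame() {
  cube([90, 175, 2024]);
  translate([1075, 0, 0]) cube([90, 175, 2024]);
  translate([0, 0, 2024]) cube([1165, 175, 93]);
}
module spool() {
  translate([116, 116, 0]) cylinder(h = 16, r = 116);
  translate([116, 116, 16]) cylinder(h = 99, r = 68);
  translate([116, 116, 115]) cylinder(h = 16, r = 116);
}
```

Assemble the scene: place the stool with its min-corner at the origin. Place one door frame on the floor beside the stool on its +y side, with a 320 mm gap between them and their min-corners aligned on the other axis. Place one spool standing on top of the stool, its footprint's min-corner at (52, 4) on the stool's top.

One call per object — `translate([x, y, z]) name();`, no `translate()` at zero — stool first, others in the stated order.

stool();
translate([0, 581, 0]) door_frame();
translate([52, 4, 390]) spool();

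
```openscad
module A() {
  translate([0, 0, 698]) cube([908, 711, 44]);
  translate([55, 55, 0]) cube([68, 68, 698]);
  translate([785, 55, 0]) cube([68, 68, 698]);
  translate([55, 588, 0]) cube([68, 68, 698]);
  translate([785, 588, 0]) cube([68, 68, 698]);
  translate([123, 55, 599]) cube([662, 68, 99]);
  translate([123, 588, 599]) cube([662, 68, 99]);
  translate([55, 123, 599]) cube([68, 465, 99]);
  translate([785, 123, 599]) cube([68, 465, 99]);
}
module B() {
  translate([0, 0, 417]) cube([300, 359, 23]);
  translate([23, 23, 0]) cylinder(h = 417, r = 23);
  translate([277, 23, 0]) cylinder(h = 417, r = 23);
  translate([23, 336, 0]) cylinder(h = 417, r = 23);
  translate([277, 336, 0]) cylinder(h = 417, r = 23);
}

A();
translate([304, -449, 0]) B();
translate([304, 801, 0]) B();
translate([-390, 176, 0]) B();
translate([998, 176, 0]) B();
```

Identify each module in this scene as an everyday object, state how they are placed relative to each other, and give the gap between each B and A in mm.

A is a table. B is a stool. Four stools sit around the table at the −y, +y, −x, +x sides. The gap between each stool and the table is 90 mm.

Each stool's nearest face is 90 mm from the table's bounding box.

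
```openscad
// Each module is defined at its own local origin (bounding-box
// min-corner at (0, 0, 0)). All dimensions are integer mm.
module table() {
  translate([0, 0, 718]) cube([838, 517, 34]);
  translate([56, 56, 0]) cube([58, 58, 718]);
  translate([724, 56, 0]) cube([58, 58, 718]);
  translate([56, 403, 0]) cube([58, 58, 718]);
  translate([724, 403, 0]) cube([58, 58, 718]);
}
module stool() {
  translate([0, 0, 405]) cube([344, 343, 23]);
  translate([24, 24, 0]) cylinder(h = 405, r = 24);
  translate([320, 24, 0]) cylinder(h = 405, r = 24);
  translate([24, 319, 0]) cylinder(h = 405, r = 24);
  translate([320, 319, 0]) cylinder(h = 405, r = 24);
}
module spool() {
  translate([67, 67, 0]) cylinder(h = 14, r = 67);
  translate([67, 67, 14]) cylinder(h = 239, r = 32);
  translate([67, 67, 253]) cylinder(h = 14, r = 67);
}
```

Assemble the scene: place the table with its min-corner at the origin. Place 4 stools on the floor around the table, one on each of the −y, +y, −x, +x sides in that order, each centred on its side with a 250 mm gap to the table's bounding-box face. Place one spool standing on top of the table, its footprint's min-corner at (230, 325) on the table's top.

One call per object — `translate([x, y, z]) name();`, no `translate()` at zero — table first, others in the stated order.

table();
translate([247, -593, 0]) stool();
translate([247, 767, 0]) stool();
translate([-594, 87, 0]) stool();
translate([1088, 87, 0]) stool();
translate([230, 325, 752]) spool();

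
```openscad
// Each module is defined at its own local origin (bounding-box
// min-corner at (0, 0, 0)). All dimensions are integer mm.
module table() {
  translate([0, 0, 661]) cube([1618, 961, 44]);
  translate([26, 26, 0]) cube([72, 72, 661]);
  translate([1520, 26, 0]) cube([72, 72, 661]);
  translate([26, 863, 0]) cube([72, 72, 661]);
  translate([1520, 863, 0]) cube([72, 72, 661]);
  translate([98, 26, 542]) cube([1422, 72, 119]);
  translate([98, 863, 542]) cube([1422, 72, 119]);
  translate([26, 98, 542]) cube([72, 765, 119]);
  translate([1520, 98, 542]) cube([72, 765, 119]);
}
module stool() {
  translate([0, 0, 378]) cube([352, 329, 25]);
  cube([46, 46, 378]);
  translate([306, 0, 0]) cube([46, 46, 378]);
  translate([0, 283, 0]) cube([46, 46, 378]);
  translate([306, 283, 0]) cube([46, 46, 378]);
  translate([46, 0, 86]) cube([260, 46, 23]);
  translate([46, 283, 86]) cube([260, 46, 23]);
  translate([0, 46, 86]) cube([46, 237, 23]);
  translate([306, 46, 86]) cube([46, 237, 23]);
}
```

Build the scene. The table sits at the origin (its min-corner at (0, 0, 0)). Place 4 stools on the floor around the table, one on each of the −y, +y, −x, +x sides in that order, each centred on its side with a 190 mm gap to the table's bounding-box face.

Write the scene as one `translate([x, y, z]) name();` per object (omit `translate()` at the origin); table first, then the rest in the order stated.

table();
translate([633, -519, 0]) stool();
translate([633, 1151, 0]) stool();
translate([-542, 316, 0]) stool();
translate([1808, 316, 0]) stool();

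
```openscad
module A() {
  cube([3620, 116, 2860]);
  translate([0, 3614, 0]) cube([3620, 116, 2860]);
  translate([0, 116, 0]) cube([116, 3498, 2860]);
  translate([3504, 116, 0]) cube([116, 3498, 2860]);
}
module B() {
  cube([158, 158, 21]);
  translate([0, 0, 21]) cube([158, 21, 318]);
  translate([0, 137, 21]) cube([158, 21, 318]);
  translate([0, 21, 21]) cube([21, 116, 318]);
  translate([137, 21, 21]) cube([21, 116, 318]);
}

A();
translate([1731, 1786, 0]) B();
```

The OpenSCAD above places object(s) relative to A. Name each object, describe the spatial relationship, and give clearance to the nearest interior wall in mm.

Clearances: x = 1615, y = 1670; minimum 1615 mm.

A is a house frame. B is an open box. The open box sits inside the house frame, centred. The clearance to the nearest interior wall is 1615 mm.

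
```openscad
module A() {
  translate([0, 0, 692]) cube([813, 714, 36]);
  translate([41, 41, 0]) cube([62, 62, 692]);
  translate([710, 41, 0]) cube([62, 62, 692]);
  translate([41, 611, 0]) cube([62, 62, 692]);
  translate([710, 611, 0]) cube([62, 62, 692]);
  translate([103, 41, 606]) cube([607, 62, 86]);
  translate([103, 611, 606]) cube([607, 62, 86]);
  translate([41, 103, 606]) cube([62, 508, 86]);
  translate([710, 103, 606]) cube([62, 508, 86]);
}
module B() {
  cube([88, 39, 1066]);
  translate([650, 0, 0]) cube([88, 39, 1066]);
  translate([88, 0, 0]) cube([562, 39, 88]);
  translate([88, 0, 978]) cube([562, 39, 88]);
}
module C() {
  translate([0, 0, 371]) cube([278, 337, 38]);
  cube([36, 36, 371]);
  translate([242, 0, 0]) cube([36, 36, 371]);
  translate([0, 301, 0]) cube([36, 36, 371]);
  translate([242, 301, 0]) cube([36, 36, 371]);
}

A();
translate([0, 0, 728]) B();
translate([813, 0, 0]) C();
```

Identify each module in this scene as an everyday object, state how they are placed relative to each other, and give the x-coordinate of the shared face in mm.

A is a table. B is a picture frame. C is a stool. The picture frame is on top of the table. The stool is against the table's +x side, with their −y faces flush. The x-coordinate of the shared face is 813 mm.

The table's +x face and the stool's −x face are both at x = 813 mm.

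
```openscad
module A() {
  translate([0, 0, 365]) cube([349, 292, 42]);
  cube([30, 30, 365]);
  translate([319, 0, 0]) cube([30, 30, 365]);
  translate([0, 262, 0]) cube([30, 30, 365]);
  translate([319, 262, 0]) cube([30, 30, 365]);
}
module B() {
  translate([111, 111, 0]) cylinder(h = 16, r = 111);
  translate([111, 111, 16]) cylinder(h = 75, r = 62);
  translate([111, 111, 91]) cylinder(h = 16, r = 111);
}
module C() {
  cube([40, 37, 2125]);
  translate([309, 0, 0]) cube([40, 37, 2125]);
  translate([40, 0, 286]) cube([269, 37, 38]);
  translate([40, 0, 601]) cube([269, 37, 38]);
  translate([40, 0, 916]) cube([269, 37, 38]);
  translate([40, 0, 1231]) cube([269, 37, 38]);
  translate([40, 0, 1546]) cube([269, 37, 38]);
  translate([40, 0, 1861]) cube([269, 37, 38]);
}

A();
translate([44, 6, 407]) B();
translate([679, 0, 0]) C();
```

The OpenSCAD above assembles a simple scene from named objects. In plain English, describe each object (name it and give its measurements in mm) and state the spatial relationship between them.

A is a simple wooden stool: a rectangular seat 349 mm (x) by 292 mm (y), 42 mm thick, top face at z = 407 mm, on four square legs, each 30×30 mm in cross-section. The legs rest on z = 0, each flush with a corner of the seat.

B is a spool: two coaxial disc flanges of radius 111 mm and thickness 16 mm, joined by a core cylinder of radius 62 mm and height 75 mm. The lower flange rests on z = 0 and the three cylinders share a vertical axis.

C is a straight ladder. Two 40×37 mm vertical rails, 2125 mm tall, stand 349 mm apart (outside-to-outside) with their front faces coplanar on the −y side. 6 rungs, each 37 mm deep and 38 mm tall, span between the inner faces of the rails, front faces flush with the rails. The lowest rung's underside is at z = 286 mm and rungs are spaced 315 mm apart (underside to underside).

The spool is on top of the stool. The ladder is on the floor beside the stool on its +x side.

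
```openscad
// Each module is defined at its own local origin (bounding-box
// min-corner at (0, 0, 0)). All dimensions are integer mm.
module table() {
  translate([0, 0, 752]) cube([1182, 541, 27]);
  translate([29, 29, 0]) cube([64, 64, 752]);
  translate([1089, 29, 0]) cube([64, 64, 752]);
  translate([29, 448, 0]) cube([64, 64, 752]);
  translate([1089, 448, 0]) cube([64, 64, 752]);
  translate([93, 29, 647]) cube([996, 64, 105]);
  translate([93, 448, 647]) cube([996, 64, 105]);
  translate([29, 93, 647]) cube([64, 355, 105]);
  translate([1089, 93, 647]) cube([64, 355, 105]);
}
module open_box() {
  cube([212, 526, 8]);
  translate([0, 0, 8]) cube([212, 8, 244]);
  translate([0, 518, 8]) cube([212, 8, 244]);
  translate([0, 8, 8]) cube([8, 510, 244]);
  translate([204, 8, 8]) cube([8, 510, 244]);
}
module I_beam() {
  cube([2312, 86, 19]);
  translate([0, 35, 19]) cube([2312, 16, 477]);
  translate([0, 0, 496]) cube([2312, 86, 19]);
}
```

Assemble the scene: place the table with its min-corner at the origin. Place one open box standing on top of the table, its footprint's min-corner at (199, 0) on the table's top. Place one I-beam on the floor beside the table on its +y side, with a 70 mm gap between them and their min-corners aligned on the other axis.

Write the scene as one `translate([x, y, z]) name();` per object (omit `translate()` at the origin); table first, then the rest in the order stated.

table();
translate([199, 0, 779]) open_box();
translate([0, 611, 0]) I_beam();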